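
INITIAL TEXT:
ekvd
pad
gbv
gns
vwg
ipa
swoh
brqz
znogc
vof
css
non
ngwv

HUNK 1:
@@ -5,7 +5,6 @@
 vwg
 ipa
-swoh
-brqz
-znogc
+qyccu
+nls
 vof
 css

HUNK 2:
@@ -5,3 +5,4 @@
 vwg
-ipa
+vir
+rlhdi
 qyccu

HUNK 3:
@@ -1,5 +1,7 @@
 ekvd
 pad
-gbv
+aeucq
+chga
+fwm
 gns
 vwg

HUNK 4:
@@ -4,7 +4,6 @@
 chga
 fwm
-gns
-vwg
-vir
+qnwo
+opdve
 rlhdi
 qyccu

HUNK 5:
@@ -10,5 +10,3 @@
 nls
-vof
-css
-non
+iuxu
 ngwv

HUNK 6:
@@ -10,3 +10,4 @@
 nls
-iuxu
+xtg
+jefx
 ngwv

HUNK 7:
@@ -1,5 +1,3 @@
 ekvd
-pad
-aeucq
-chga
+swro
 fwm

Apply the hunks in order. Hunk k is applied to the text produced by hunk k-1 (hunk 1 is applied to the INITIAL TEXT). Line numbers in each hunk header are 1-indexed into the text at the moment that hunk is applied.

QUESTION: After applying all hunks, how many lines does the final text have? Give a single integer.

Hunk 1: at line 5 remove [swoh,brqz,znogc] add [qyccu,nls] -> 12 lines: ekvd pad gbv gns vwg ipa qyccu nls vof css non ngwv
Hunk 2: at line 5 remove [ipa] add [vir,rlhdi] -> 13 lines: ekvd pad gbv gns vwg vir rlhdi qyccu nls vof css non ngwv
Hunk 3: at line 1 remove [gbv] add [aeucq,chga,fwm] -> 15 lines: ekvd pad aeucq chga fwm gns vwg vir rlhdi qyccu nls vof css non ngwv
Hunk 4: at line 4 remove [gns,vwg,vir] add [qnwo,opdve] -> 14 lines: ekvd pad aeucq chga fwm qnwo opdve rlhdi qyccu nls vof css non ngwv
Hunk 5: at line 10 remove [vof,css,non] add [iuxu] -> 12 lines: ekvd pad aeucq chga fwm qnwo opdve rlhdi qyccu nls iuxu ngwv
Hunk 6: at line 10 remove [iuxu] add [xtg,jefx] -> 13 lines: ekvd pad aeucq chga fwm qnwo opdve rlhdi qyccu nls xtg jefx ngwv
Hunk 7: at line 1 remove [pad,aeucq,chga] add [swro] -> 11 lines: ekvd swro fwm qnwo opdve rlhdi qyccu nls xtg jefx ngwv
Final line count: 11

Answer: 11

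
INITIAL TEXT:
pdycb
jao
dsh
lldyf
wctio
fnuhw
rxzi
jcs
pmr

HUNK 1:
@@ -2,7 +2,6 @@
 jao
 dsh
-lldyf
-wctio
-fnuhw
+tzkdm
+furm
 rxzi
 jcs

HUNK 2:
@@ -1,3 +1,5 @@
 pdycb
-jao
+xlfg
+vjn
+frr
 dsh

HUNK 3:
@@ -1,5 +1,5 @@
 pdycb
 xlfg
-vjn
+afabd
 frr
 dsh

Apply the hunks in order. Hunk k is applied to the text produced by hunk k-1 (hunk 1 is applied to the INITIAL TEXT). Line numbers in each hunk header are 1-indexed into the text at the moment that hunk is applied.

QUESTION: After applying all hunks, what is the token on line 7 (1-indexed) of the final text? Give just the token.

Hunk 1: at line 2 remove [lldyf,wctio,fnuhw] add [tzkdm,furm] -> 8 lines: pdycb jao dsh tzkdm furm rxzi jcs pmr
Hunk 2: at line 1 remove [jao] add [xlfg,vjn,frr] -> 10 lines: pdycb xlfg vjn frr dsh tzkdm furm rxzi jcs pmr
Hunk 3: at line 1 remove [vjn] add [afabd] -> 10 lines: pdycb xlfg afabd frr dsh tzkdm furm rxzi jcs pmr
Final line 7: furm

Answer: furm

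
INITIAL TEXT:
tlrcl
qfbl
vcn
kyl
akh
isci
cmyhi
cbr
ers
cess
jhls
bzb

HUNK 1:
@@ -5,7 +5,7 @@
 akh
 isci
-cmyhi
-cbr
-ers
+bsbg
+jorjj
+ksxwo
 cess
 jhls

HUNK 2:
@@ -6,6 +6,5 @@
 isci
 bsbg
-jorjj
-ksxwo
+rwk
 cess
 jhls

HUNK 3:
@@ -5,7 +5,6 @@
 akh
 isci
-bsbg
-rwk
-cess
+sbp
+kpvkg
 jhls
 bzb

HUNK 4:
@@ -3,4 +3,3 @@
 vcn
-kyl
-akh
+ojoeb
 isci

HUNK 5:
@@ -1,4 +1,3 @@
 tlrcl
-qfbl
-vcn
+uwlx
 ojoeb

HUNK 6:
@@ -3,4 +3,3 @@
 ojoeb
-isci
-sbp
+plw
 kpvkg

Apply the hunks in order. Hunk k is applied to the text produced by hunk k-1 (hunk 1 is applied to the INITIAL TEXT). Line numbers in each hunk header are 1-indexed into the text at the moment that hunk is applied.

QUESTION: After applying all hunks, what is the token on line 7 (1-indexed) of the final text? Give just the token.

Answer: bzb

Derivation:
Hunk 1: at line 5 remove [cmyhi,cbr,ers] add [bsbg,jorjj,ksxwo] -> 12 lines: tlrcl qfbl vcn kyl akh isci bsbg jorjj ksxwo cess jhls bzb
Hunk 2: at line 6 remove [jorjj,ksxwo] add [rwk] -> 11 lines: tlrcl qfbl vcn kyl akh isci bsbg rwk cess jhls bzb
Hunk 3: at line 5 remove [bsbg,rwk,cess] add [sbp,kpvkg] -> 10 lines: tlrcl qfbl vcn kyl akh isci sbp kpvkg jhls bzb
Hunk 4: at line 3 remove [kyl,akh] add [ojoeb] -> 9 lines: tlrcl qfbl vcn ojoeb isci sbp kpvkg jhls bzb
Hunk 5: at line 1 remove [qfbl,vcn] add [uwlx] -> 8 lines: tlrcl uwlx ojoeb isci sbp kpvkg jhls bzb
Hunk 6: at line 3 remove [isci,sbp] add [plw] -> 7 lines: tlrcl uwlx ojoeb plw kpvkg jhls bzb
Final line 7: bzb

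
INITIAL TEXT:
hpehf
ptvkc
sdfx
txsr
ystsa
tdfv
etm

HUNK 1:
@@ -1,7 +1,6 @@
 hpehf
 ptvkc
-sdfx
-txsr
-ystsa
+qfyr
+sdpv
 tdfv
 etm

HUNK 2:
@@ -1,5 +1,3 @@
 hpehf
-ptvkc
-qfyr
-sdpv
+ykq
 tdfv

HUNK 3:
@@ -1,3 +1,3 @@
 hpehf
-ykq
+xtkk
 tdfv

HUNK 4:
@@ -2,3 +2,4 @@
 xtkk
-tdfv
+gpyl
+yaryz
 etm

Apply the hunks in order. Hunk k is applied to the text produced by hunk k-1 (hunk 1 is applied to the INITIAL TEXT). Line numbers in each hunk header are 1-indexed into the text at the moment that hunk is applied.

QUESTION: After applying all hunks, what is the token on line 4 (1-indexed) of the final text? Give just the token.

Hunk 1: at line 1 remove [sdfx,txsr,ystsa] add [qfyr,sdpv] -> 6 lines: hpehf ptvkc qfyr sdpv tdfv etm
Hunk 2: at line 1 remove [ptvkc,qfyr,sdpv] add [ykq] -> 4 lines: hpehf ykq tdfv etm
Hunk 3: at line 1 remove [ykq] add [xtkk] -> 4 lines: hpehf xtkk tdfv etm
Hunk 4: at line 2 remove [tdfv] add [gpyl,yaryz] -> 5 lines: hpehf xtkk gpyl yaryz etm
Final line 4: yaryz

Answer: yaryz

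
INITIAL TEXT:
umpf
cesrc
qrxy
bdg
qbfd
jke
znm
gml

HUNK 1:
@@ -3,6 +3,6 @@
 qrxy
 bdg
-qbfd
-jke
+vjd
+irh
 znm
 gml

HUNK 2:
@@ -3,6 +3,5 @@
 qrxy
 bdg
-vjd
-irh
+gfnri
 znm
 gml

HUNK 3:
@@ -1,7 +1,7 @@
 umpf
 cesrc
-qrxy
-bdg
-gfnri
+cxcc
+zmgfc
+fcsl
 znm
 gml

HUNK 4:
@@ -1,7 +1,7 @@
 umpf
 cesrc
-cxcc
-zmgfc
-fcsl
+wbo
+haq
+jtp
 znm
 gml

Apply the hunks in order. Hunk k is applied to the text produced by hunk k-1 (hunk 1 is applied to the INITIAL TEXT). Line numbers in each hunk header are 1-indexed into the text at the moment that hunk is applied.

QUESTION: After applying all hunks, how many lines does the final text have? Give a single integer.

Hunk 1: at line 3 remove [qbfd,jke] add [vjd,irh] -> 8 lines: umpf cesrc qrxy bdg vjd irh znm gml
Hunk 2: at line 3 remove [vjd,irh] add [gfnri] -> 7 lines: umpf cesrc qrxy bdg gfnri znm gml
Hunk 3: at line 1 remove [qrxy,bdg,gfnri] add [cxcc,zmgfc,fcsl] -> 7 lines: umpf cesrc cxcc zmgfc fcsl znm gml
Hunk 4: at line 1 remove [cxcc,zmgfc,fcsl] add [wbo,haq,jtp] -> 7 lines: umpf cesrc wbo haq jtp znm gml
Final line count: 7

Answer: 7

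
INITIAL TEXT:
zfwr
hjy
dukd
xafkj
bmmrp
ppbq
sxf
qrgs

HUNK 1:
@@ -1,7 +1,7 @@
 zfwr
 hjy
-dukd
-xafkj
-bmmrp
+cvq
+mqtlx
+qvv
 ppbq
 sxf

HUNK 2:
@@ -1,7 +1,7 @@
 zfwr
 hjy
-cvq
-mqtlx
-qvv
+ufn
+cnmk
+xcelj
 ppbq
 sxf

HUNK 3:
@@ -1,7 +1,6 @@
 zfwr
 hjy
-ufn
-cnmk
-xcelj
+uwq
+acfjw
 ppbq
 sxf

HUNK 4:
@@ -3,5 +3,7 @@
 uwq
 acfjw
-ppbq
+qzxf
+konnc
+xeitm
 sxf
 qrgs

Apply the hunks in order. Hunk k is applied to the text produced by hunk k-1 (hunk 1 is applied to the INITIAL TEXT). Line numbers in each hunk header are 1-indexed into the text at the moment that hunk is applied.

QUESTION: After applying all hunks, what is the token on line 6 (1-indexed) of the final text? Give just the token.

Hunk 1: at line 1 remove [dukd,xafkj,bmmrp] add [cvq,mqtlx,qvv] -> 8 lines: zfwr hjy cvq mqtlx qvv ppbq sxf qrgs
Hunk 2: at line 1 remove [cvq,mqtlx,qvv] add [ufn,cnmk,xcelj] -> 8 lines: zfwr hjy ufn cnmk xcelj ppbq sxf qrgs
Hunk 3: at line 1 remove [ufn,cnmk,xcelj] add [uwq,acfjw] -> 7 lines: zfwr hjy uwq acfjw ppbq sxf qrgs
Hunk 4: at line 3 remove [ppbq] add [qzxf,konnc,xeitm] -> 9 lines: zfwr hjy uwq acfjw qzxf konnc xeitm sxf qrgs
Final line 6: konnc

Answer: konnc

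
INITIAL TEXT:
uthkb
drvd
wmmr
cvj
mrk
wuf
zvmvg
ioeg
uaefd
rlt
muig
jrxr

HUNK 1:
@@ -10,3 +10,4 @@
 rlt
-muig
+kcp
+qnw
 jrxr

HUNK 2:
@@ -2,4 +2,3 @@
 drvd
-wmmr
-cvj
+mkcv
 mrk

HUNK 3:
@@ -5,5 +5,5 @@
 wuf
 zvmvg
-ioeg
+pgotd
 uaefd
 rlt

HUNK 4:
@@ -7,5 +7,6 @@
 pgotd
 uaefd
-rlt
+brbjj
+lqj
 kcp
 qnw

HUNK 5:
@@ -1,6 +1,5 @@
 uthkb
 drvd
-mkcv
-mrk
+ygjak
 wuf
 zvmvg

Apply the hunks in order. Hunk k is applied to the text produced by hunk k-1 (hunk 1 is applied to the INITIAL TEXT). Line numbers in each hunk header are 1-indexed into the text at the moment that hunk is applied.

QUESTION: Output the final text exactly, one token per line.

Answer: uthkb
drvd
ygjak
wuf
zvmvg
pgotd
uaefd
brbjj
lqj
kcp
qnw
jrxr

Derivation:
Hunk 1: at line 10 remove [muig] add [kcp,qnw] -> 13 lines: uthkb drvd wmmr cvj mrk wuf zvmvg ioeg uaefd rlt kcp qnw jrxr
Hunk 2: at line 2 remove [wmmr,cvj] add [mkcv] -> 12 lines: uthkb drvd mkcv mrk wuf zvmvg ioeg uaefd rlt kcp qnw jrxr
Hunk 3: at line 5 remove [ioeg] add [pgotd] -> 12 lines: uthkb drvd mkcv mrk wuf zvmvg pgotd uaefd rlt kcp qnw jrxr
Hunk 4: at line 7 remove [rlt] add [brbjj,lqj] -> 13 lines: uthkb drvd mkcv mrk wuf zvmvg pgotd uaefd brbjj lqj kcp qnw jrxr
Hunk 5: at line 1 remove [mkcv,mrk] add [ygjak] -> 12 lines: uthkb drvd ygjak wuf zvmvg pgotd uaefd brbjj lqj kcp qnw jrxr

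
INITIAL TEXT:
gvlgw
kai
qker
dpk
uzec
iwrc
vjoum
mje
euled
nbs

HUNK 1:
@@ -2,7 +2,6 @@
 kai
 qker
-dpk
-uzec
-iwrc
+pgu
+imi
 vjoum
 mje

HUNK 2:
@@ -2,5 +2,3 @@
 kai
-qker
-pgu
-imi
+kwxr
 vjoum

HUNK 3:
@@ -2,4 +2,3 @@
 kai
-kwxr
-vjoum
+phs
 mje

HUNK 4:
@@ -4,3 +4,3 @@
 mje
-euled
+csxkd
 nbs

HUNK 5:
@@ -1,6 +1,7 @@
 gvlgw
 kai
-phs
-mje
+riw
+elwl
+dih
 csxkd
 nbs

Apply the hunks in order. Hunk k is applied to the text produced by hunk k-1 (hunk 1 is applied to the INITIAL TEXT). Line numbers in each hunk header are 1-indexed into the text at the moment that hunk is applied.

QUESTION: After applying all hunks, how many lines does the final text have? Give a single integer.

Answer: 7

Derivation:
Hunk 1: at line 2 remove [dpk,uzec,iwrc] add [pgu,imi] -> 9 lines: gvlgw kai qker pgu imi vjoum mje euled nbs
Hunk 2: at line 2 remove [qker,pgu,imi] add [kwxr] -> 7 lines: gvlgw kai kwxr vjoum mje euled nbs
Hunk 3: at line 2 remove [kwxr,vjoum] add [phs] -> 6 lines: gvlgw kai phs mje euled nbs
Hunk 4: at line 4 remove [euled] add [csxkd] -> 6 lines: gvlgw kai phs mje csxkd nbs
Hunk 5: at line 1 remove [phs,mje] add [riw,elwl,dih] -> 7 lines: gvlgw kai riw elwl dih csxkd nbs
Final line count: 7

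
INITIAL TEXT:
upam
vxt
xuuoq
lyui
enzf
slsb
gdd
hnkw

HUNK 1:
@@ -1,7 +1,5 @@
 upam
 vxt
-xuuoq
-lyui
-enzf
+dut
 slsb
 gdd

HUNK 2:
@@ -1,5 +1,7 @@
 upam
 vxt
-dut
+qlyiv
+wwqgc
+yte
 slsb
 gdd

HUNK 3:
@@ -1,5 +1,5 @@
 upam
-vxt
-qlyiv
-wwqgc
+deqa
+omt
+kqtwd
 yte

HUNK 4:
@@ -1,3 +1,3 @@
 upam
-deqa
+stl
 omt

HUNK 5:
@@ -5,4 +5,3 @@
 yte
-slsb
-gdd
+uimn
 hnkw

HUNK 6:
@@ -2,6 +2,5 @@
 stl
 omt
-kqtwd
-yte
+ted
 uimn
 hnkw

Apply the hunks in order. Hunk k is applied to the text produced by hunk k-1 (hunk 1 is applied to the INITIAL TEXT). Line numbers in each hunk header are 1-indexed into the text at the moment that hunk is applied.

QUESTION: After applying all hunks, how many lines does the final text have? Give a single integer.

Answer: 6

Derivation:
Hunk 1: at line 1 remove [xuuoq,lyui,enzf] add [dut] -> 6 lines: upam vxt dut slsb gdd hnkw
Hunk 2: at line 1 remove [dut] add [qlyiv,wwqgc,yte] -> 8 lines: upam vxt qlyiv wwqgc yte slsb gdd hnkw
Hunk 3: at line 1 remove [vxt,qlyiv,wwqgc] add [deqa,omt,kqtwd] -> 8 lines: upam deqa omt kqtwd yte slsb gdd hnkw
Hunk 4: at line 1 remove [deqa] add [stl] -> 8 lines: upam stl omt kqtwd yte slsb gdd hnkw
Hunk 5: at line 5 remove [slsb,gdd] add [uimn] -> 7 lines: upam stl omt kqtwd yte uimn hnkw
Hunk 6: at line 2 remove [kqtwd,yte] add [ted] -> 6 lines: upam stl omt ted uimn hnkw
Final line count: 6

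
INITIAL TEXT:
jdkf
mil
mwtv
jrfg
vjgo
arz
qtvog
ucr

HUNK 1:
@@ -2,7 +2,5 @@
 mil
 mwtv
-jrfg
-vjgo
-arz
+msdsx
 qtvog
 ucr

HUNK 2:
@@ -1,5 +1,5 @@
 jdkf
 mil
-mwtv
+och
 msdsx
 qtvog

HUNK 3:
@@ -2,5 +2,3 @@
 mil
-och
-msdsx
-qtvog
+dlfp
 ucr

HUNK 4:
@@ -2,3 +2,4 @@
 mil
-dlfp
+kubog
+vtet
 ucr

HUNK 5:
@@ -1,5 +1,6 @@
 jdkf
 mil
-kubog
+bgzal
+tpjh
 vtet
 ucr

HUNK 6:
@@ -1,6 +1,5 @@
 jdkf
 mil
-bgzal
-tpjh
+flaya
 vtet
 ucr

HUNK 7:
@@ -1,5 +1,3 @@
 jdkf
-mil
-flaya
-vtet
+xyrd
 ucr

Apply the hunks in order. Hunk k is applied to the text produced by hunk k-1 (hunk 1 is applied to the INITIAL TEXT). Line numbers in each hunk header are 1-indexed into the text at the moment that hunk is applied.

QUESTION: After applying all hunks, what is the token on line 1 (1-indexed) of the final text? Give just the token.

Answer: jdkf

Derivation:
Hunk 1: at line 2 remove [jrfg,vjgo,arz] add [msdsx] -> 6 lines: jdkf mil mwtv msdsx qtvog ucr
Hunk 2: at line 1 remove [mwtv] add [och] -> 6 lines: jdkf mil och msdsx qtvog ucr
Hunk 3: at line 2 remove [och,msdsx,qtvog] add [dlfp] -> 4 lines: jdkf mil dlfp ucr
Hunk 4: at line 2 remove [dlfp] add [kubog,vtet] -> 5 lines: jdkf mil kubog vtet ucr
Hunk 5: at line 1 remove [kubog] add [bgzal,tpjh] -> 6 lines: jdkf mil bgzal tpjh vtet ucr
Hunk 6: at line 1 remove [bgzal,tpjh] add [flaya] -> 5 lines: jdkf mil flaya vtet ucr
Hunk 7: at line 1 remove [mil,flaya,vtet] add [xyrd] -> 3 lines: jdkf xyrd ucr
Final line 1: jdkf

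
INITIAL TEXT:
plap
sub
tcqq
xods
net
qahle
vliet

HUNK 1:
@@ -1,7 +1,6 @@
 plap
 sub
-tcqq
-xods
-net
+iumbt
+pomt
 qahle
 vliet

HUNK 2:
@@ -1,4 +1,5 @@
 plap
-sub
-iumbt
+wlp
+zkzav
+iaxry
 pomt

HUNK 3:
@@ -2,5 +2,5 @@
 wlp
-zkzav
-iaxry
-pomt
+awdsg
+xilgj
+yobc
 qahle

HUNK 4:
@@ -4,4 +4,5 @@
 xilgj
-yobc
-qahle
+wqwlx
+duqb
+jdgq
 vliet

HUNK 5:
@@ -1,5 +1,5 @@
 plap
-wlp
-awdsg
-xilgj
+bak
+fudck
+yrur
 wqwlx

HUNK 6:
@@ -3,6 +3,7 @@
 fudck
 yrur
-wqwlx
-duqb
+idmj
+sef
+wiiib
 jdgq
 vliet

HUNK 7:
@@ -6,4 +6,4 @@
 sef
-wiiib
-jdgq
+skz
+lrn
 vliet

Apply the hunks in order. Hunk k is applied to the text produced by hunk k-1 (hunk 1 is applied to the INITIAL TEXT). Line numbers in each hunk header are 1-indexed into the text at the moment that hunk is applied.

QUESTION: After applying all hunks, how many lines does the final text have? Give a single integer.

Answer: 9

Derivation:
Hunk 1: at line 1 remove [tcqq,xods,net] add [iumbt,pomt] -> 6 lines: plap sub iumbt pomt qahle vliet
Hunk 2: at line 1 remove [sub,iumbt] add [wlp,zkzav,iaxry] -> 7 lines: plap wlp zkzav iaxry pomt qahle vliet
Hunk 3: at line 2 remove [zkzav,iaxry,pomt] add [awdsg,xilgj,yobc] -> 7 lines: plap wlp awdsg xilgj yobc qahle vliet
Hunk 4: at line 4 remove [yobc,qahle] add [wqwlx,duqb,jdgq] -> 8 lines: plap wlp awdsg xilgj wqwlx duqb jdgq vliet
Hunk 5: at line 1 remove [wlp,awdsg,xilgj] add [bak,fudck,yrur] -> 8 lines: plap bak fudck yrur wqwlx duqb jdgq vliet
Hunk 6: at line 3 remove [wqwlx,duqb] add [idmj,sef,wiiib] -> 9 lines: plap bak fudck yrur idmj sef wiiib jdgq vliet
Hunk 7: at line 6 remove [wiiib,jdgq] add [skz,lrn] -> 9 lines: plap bak fudck yrur idmj sef skz lrn vliet
Final line count: 9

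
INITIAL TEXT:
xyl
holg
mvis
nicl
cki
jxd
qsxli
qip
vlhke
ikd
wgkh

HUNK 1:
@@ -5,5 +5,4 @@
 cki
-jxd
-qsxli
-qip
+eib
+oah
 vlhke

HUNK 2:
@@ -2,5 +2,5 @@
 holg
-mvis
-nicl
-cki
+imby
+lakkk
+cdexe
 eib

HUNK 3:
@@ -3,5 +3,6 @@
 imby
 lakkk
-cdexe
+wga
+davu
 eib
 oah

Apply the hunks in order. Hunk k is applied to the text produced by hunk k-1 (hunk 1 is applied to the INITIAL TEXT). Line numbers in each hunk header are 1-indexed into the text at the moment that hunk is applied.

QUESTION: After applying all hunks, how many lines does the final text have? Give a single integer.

Answer: 11

Derivation:
Hunk 1: at line 5 remove [jxd,qsxli,qip] add [eib,oah] -> 10 lines: xyl holg mvis nicl cki eib oah vlhke ikd wgkh
Hunk 2: at line 2 remove [mvis,nicl,cki] add [imby,lakkk,cdexe] -> 10 lines: xyl holg imby lakkk cdexe eib oah vlhke ikd wgkh
Hunk 3: at line 3 remove [cdexe] add [wga,davu] -> 11 lines: xyl holg imby lakkk wga davu eib oah vlhke ikd wgkh
Final line count: 11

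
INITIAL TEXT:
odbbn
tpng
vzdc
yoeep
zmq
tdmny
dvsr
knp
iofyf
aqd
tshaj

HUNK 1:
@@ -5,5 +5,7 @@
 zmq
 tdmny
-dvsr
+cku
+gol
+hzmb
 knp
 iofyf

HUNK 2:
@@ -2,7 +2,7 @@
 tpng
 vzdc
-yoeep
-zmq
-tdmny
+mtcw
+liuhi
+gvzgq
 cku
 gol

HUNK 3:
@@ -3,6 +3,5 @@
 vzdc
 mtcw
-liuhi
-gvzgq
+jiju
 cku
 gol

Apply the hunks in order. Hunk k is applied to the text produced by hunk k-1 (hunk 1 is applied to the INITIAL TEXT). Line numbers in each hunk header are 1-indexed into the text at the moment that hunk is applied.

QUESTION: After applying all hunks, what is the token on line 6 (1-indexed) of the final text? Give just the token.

Answer: cku

Derivation:
Hunk 1: at line 5 remove [dvsr] add [cku,gol,hzmb] -> 13 lines: odbbn tpng vzdc yoeep zmq tdmny cku gol hzmb knp iofyf aqd tshaj
Hunk 2: at line 2 remove [yoeep,zmq,tdmny] add [mtcw,liuhi,gvzgq] -> 13 lines: odbbn tpng vzdc mtcw liuhi gvzgq cku gol hzmb knp iofyf aqd tshaj
Hunk 3: at line 3 remove [liuhi,gvzgq] add [jiju] -> 12 lines: odbbn tpng vzdc mtcw jiju cku gol hzmb knp iofyf aqd tshaj
Final line 6: cku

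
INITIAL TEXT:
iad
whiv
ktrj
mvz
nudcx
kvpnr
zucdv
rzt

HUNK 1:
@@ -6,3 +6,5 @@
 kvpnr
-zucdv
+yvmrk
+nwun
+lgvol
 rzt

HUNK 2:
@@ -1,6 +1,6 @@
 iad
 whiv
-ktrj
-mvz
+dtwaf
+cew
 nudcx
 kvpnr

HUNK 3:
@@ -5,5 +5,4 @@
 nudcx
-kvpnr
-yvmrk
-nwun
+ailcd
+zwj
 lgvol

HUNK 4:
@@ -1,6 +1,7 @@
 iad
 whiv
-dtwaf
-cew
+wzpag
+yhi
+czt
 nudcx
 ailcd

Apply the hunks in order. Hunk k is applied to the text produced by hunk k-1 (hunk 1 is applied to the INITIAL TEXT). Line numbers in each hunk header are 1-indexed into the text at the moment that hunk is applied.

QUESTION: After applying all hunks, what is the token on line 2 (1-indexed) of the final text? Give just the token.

Hunk 1: at line 6 remove [zucdv] add [yvmrk,nwun,lgvol] -> 10 lines: iad whiv ktrj mvz nudcx kvpnr yvmrk nwun lgvol rzt
Hunk 2: at line 1 remove [ktrj,mvz] add [dtwaf,cew] -> 10 lines: iad whiv dtwaf cew nudcx kvpnr yvmrk nwun lgvol rzt
Hunk 3: at line 5 remove [kvpnr,yvmrk,nwun] add [ailcd,zwj] -> 9 lines: iad whiv dtwaf cew nudcx ailcd zwj lgvol rzt
Hunk 4: at line 1 remove [dtwaf,cew] add [wzpag,yhi,czt] -> 10 lines: iad whiv wzpag yhi czt nudcx ailcd zwj lgvol rzt
Final line 2: whiv

Answer: whiv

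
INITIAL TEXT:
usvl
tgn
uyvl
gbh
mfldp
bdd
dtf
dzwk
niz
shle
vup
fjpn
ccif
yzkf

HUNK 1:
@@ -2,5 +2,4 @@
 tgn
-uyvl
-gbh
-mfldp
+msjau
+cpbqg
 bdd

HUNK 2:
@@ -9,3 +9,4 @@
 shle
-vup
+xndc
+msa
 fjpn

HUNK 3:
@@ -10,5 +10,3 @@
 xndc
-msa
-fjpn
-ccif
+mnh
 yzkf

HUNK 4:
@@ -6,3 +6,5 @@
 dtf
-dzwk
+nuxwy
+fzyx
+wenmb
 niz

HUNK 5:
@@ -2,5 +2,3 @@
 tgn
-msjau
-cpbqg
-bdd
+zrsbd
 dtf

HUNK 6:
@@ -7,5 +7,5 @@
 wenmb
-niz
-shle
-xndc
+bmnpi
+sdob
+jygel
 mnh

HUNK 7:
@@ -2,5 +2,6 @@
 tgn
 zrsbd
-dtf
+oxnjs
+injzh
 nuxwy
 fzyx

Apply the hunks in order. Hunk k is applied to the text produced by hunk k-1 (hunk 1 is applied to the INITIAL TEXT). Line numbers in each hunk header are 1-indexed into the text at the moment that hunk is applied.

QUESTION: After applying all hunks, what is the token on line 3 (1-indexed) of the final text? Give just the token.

Answer: zrsbd

Derivation:
Hunk 1: at line 2 remove [uyvl,gbh,mfldp] add [msjau,cpbqg] -> 13 lines: usvl tgn msjau cpbqg bdd dtf dzwk niz shle vup fjpn ccif yzkf
Hunk 2: at line 9 remove [vup] add [xndc,msa] -> 14 lines: usvl tgn msjau cpbqg bdd dtf dzwk niz shle xndc msa fjpn ccif yzkf
Hunk 3: at line 10 remove [msa,fjpn,ccif] add [mnh] -> 12 lines: usvl tgn msjau cpbqg bdd dtf dzwk niz shle xndc mnh yzkf
Hunk 4: at line 6 remove [dzwk] add [nuxwy,fzyx,wenmb] -> 14 lines: usvl tgn msjau cpbqg bdd dtf nuxwy fzyx wenmb niz shle xndc mnh yzkf
Hunk 5: at line 2 remove [msjau,cpbqg,bdd] add [zrsbd] -> 12 lines: usvl tgn zrsbd dtf nuxwy fzyx wenmb niz shle xndc mnh yzkf
Hunk 6: at line 7 remove [niz,shle,xndc] add [bmnpi,sdob,jygel] -> 12 lines: usvl tgn zrsbd dtf nuxwy fzyx wenmb bmnpi sdob jygel mnh yzkf
Hunk 7: at line 2 remove [dtf] add [oxnjs,injzh] -> 13 lines: usvl tgn zrsbd oxnjs injzh nuxwy fzyx wenmb bmnpi sdob jygel mnh yzkf
Final line 3: zrsbd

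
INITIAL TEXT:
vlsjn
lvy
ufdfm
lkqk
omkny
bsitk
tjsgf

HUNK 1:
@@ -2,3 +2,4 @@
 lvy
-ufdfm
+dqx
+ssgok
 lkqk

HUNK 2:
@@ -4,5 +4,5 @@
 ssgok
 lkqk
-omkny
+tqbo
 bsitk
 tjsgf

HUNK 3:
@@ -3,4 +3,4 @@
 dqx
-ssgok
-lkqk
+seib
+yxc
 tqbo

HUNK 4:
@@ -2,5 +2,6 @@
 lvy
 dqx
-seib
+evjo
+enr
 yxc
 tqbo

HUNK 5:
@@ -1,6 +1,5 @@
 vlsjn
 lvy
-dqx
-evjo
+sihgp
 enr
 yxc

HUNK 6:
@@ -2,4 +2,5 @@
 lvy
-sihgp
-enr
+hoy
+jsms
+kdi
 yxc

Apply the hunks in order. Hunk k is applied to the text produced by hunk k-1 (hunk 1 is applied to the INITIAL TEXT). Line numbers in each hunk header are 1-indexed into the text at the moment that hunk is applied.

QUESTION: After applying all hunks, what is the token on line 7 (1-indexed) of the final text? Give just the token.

Answer: tqbo

Derivation:
Hunk 1: at line 2 remove [ufdfm] add [dqx,ssgok] -> 8 lines: vlsjn lvy dqx ssgok lkqk omkny bsitk tjsgf
Hunk 2: at line 4 remove [omkny] add [tqbo] -> 8 lines: vlsjn lvy dqx ssgok lkqk tqbo bsitk tjsgf
Hunk 3: at line 3 remove [ssgok,lkqk] add [seib,yxc] -> 8 lines: vlsjn lvy dqx seib yxc tqbo bsitk tjsgf
Hunk 4: at line 2 remove [seib] add [evjo,enr] -> 9 lines: vlsjn lvy dqx evjo enr yxc tqbo bsitk tjsgf
Hunk 5: at line 1 remove [dqx,evjo] add [sihgp] -> 8 lines: vlsjn lvy sihgp enr yxc tqbo bsitk tjsgf
Hunk 6: at line 2 remove [sihgp,enr] add [hoy,jsms,kdi] -> 9 lines: vlsjn lvy hoy jsms kdi yxc tqbo bsitk tjsgf
Final line 7: tqbo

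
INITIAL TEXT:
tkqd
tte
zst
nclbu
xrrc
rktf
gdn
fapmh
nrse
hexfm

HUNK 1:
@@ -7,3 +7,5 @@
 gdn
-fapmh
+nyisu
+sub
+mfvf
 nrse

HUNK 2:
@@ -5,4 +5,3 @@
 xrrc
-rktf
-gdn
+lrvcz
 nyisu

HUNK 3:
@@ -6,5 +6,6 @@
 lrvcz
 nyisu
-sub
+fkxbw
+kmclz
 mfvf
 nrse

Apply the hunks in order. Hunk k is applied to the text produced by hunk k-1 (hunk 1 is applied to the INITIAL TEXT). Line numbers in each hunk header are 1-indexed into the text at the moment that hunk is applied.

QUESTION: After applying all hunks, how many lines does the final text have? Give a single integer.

Answer: 12

Derivation:
Hunk 1: at line 7 remove [fapmh] add [nyisu,sub,mfvf] -> 12 lines: tkqd tte zst nclbu xrrc rktf gdn nyisu sub mfvf nrse hexfm
Hunk 2: at line 5 remove [rktf,gdn] add [lrvcz] -> 11 lines: tkqd tte zst nclbu xrrc lrvcz nyisu sub mfvf nrse hexfm
Hunk 3: at line 6 remove [sub] add [fkxbw,kmclz] -> 12 lines: tkqd tte zst nclbu xrrc lrvcz nyisu fkxbw kmclz mfvf nrse hexfm
Final line count: 12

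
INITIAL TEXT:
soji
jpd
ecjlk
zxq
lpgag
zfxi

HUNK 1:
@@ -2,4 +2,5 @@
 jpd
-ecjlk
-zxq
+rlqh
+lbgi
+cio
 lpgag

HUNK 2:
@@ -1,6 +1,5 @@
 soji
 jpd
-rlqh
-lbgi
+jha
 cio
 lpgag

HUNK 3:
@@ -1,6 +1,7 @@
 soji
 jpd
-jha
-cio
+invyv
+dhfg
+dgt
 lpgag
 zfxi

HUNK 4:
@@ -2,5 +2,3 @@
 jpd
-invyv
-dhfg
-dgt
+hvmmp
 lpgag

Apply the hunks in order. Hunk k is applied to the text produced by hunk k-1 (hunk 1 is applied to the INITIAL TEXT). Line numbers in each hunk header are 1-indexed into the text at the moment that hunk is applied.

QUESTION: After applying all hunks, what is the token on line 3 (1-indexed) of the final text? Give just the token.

Answer: hvmmp

Derivation:
Hunk 1: at line 2 remove [ecjlk,zxq] add [rlqh,lbgi,cio] -> 7 lines: soji jpd rlqh lbgi cio lpgag zfxi
Hunk 2: at line 1 remove [rlqh,lbgi] add [jha] -> 6 lines: soji jpd jha cio lpgag zfxi
Hunk 3: at line 1 remove [jha,cio] add [invyv,dhfg,dgt] -> 7 lines: soji jpd invyv dhfg dgt lpgag zfxi
Hunk 4: at line 2 remove [invyv,dhfg,dgt] add [hvmmp] -> 5 lines: soji jpd hvmmp lpgag zfxi
Final line 3: hvmmp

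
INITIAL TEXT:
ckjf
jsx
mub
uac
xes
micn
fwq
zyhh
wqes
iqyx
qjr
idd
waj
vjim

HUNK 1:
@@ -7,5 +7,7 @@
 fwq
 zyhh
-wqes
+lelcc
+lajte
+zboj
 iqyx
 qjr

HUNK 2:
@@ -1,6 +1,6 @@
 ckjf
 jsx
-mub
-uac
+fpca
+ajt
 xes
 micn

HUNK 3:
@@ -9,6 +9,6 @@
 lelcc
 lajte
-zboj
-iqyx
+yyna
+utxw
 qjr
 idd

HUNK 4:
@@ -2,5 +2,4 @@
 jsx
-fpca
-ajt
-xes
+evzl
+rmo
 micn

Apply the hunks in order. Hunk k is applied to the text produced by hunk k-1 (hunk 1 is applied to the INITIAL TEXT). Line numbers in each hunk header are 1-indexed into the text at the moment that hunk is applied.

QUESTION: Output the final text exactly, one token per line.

Hunk 1: at line 7 remove [wqes] add [lelcc,lajte,zboj] -> 16 lines: ckjf jsx mub uac xes micn fwq zyhh lelcc lajte zboj iqyx qjr idd waj vjim
Hunk 2: at line 1 remove [mub,uac] add [fpca,ajt] -> 16 lines: ckjf jsx fpca ajt xes micn fwq zyhh lelcc lajte zboj iqyx qjr idd waj vjim
Hunk 3: at line 9 remove [zboj,iqyx] add [yyna,utxw] -> 16 lines: ckjf jsx fpca ajt xes micn fwq zyhh lelcc lajte yyna utxw qjr idd waj vjim
Hunk 4: at line 2 remove [fpca,ajt,xes] add [evzl,rmo] -> 15 lines: ckjf jsx evzl rmo micn fwq zyhh lelcc lajte yyna utxw qjr idd waj vjim

Answer: ckjf
jsx
evzl
rmo
micn
fwq
zyhh
lelcc
lajte
yyna
utxw
qjr
idd
waj
vjim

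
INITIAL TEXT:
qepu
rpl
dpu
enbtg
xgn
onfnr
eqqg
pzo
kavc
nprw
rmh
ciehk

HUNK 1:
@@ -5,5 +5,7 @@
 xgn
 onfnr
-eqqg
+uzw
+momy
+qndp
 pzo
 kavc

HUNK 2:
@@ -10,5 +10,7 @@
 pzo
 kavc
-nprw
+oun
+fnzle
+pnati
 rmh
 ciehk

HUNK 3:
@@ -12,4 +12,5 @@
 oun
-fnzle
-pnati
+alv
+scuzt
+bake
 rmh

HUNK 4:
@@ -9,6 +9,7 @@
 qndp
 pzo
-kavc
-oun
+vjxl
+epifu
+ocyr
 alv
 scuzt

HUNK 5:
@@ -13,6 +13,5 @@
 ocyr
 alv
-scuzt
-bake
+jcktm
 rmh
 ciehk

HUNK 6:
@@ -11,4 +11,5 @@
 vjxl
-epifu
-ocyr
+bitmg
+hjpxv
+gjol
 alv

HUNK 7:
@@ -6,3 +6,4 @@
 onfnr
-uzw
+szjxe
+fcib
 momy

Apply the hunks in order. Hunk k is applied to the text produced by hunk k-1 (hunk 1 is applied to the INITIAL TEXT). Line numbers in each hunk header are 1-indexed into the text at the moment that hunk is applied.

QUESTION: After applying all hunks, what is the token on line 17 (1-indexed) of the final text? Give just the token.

Hunk 1: at line 5 remove [eqqg] add [uzw,momy,qndp] -> 14 lines: qepu rpl dpu enbtg xgn onfnr uzw momy qndp pzo kavc nprw rmh ciehk
Hunk 2: at line 10 remove [nprw] add [oun,fnzle,pnati] -> 16 lines: qepu rpl dpu enbtg xgn onfnr uzw momy qndp pzo kavc oun fnzle pnati rmh ciehk
Hunk 3: at line 12 remove [fnzle,pnati] add [alv,scuzt,bake] -> 17 lines: qepu rpl dpu enbtg xgn onfnr uzw momy qndp pzo kavc oun alv scuzt bake rmh ciehk
Hunk 4: at line 9 remove [kavc,oun] add [vjxl,epifu,ocyr] -> 18 lines: qepu rpl dpu enbtg xgn onfnr uzw momy qndp pzo vjxl epifu ocyr alv scuzt bake rmh ciehk
Hunk 5: at line 13 remove [scuzt,bake] add [jcktm] -> 17 lines: qepu rpl dpu enbtg xgn onfnr uzw momy qndp pzo vjxl epifu ocyr alv jcktm rmh ciehk
Hunk 6: at line 11 remove [epifu,ocyr] add [bitmg,hjpxv,gjol] -> 18 lines: qepu rpl dpu enbtg xgn onfnr uzw momy qndp pzo vjxl bitmg hjpxv gjol alv jcktm rmh ciehk
Hunk 7: at line 6 remove [uzw] add [szjxe,fcib] -> 19 lines: qepu rpl dpu enbtg xgn onfnr szjxe fcib momy qndp pzo vjxl bitmg hjpxv gjol alv jcktm rmh ciehk
Final line 17: jcktm

Answer: jcktm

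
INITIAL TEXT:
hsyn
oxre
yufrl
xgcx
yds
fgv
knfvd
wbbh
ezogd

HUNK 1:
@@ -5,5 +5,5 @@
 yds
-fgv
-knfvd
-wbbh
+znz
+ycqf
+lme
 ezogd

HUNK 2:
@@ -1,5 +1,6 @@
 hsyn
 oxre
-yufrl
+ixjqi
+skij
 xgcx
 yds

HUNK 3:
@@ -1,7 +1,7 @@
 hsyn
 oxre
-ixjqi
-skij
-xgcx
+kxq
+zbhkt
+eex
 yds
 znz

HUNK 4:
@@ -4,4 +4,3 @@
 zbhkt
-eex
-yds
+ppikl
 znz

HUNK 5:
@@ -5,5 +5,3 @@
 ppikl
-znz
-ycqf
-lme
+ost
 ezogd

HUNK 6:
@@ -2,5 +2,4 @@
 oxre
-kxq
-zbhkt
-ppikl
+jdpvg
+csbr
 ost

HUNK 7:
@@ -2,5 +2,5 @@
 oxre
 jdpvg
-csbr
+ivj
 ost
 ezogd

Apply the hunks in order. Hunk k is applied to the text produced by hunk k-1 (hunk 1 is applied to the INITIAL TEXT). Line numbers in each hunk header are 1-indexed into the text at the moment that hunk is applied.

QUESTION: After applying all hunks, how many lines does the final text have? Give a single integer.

Hunk 1: at line 5 remove [fgv,knfvd,wbbh] add [znz,ycqf,lme] -> 9 lines: hsyn oxre yufrl xgcx yds znz ycqf lme ezogd
Hunk 2: at line 1 remove [yufrl] add [ixjqi,skij] -> 10 lines: hsyn oxre ixjqi skij xgcx yds znz ycqf lme ezogd
Hunk 3: at line 1 remove [ixjqi,skij,xgcx] add [kxq,zbhkt,eex] -> 10 lines: hsyn oxre kxq zbhkt eex yds znz ycqf lme ezogd
Hunk 4: at line 4 remove [eex,yds] add [ppikl] -> 9 lines: hsyn oxre kxq zbhkt ppikl znz ycqf lme ezogd
Hunk 5: at line 5 remove [znz,ycqf,lme] add [ost] -> 7 lines: hsyn oxre kxq zbhkt ppikl ost ezogd
Hunk 6: at line 2 remove [kxq,zbhkt,ppikl] add [jdpvg,csbr] -> 6 lines: hsyn oxre jdpvg csbr ost ezogd
Hunk 7: at line 2 remove [csbr] add [ivj] -> 6 lines: hsyn oxre jdpvg ivj ost ezogd
Final line count: 6

Answer: 6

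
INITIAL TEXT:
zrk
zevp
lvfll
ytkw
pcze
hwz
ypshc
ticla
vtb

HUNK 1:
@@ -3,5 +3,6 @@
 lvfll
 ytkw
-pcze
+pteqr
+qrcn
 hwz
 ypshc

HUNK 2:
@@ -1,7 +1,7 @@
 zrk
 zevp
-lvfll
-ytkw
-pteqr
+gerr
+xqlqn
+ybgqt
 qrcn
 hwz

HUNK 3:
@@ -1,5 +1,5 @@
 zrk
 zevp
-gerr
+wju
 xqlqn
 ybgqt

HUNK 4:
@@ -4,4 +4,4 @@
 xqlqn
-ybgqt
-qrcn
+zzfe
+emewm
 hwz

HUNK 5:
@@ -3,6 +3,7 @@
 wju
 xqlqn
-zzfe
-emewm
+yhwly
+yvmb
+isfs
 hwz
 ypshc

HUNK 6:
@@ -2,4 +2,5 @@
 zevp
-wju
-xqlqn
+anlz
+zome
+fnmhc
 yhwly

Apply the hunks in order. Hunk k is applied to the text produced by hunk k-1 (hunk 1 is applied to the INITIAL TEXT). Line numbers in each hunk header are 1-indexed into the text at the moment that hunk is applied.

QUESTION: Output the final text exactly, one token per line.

Answer: zrk
zevp
anlz
zome
fnmhc
yhwly
yvmb
isfs
hwz
ypshc
ticla
vtb

Derivation:
Hunk 1: at line 3 remove [pcze] add [pteqr,qrcn] -> 10 lines: zrk zevp lvfll ytkw pteqr qrcn hwz ypshc ticla vtb
Hunk 2: at line 1 remove [lvfll,ytkw,pteqr] add [gerr,xqlqn,ybgqt] -> 10 lines: zrk zevp gerr xqlqn ybgqt qrcn hwz ypshc ticla vtb
Hunk 3: at line 1 remove [gerr] add [wju] -> 10 lines: zrk zevp wju xqlqn ybgqt qrcn hwz ypshc ticla vtb
Hunk 4: at line 4 remove [ybgqt,qrcn] add [zzfe,emewm] -> 10 lines: zrk zevp wju xqlqn zzfe emewm hwz ypshc ticla vtb
Hunk 5: at line 3 remove [zzfe,emewm] add [yhwly,yvmb,isfs] -> 11 lines: zrk zevp wju xqlqn yhwly yvmb isfs hwz ypshc ticla vtb
Hunk 6: at line 2 remove [wju,xqlqn] add [anlz,zome,fnmhc] -> 12 lines: zrk zevp anlz zome fnmhc yhwly yvmb isfs hwz ypshc ticla vtb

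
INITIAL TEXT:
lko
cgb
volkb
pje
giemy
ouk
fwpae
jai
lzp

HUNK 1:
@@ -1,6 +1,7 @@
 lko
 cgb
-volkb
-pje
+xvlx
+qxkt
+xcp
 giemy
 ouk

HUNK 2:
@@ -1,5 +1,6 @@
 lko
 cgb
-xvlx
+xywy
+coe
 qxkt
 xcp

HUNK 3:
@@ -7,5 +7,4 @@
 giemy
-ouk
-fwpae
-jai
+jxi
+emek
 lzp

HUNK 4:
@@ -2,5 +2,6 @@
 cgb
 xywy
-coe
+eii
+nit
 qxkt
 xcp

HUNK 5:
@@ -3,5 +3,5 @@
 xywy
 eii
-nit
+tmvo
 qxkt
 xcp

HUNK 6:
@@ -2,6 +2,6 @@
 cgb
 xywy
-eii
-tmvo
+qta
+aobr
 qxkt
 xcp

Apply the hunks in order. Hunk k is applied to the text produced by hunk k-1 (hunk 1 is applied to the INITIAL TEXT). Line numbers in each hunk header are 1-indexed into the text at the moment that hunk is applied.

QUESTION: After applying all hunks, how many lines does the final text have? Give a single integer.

Hunk 1: at line 1 remove [volkb,pje] add [xvlx,qxkt,xcp] -> 10 lines: lko cgb xvlx qxkt xcp giemy ouk fwpae jai lzp
Hunk 2: at line 1 remove [xvlx] add [xywy,coe] -> 11 lines: lko cgb xywy coe qxkt xcp giemy ouk fwpae jai lzp
Hunk 3: at line 7 remove [ouk,fwpae,jai] add [jxi,emek] -> 10 lines: lko cgb xywy coe qxkt xcp giemy jxi emek lzp
Hunk 4: at line 2 remove [coe] add [eii,nit] -> 11 lines: lko cgb xywy eii nit qxkt xcp giemy jxi emek lzp
Hunk 5: at line 3 remove [nit] add [tmvo] -> 11 lines: lko cgb xywy eii tmvo qxkt xcp giemy jxi emek lzp
Hunk 6: at line 2 remove [eii,tmvo] add [qta,aobr] -> 11 lines: lko cgb xywy qta aobr qxkt xcp giemy jxi emek lzp
Final line count: 11

Answer: 11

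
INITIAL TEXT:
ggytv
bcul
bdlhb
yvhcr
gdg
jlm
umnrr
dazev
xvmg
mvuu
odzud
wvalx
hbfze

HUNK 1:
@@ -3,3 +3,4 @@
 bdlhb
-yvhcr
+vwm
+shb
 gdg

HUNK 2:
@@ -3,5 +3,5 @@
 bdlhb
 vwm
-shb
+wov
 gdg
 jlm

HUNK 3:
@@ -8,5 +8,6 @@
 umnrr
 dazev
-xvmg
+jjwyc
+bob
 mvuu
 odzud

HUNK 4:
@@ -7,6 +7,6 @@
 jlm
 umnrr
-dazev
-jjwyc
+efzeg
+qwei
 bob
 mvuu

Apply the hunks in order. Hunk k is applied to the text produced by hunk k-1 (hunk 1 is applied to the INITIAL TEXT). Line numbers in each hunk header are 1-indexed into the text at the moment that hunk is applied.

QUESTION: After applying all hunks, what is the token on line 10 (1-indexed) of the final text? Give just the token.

Answer: qwei

Derivation:
Hunk 1: at line 3 remove [yvhcr] add [vwm,shb] -> 14 lines: ggytv bcul bdlhb vwm shb gdg jlm umnrr dazev xvmg mvuu odzud wvalx hbfze
Hunk 2: at line 3 remove [shb] add [wov] -> 14 lines: ggytv bcul bdlhb vwm wov gdg jlm umnrr dazev xvmg mvuu odzud wvalx hbfze
Hunk 3: at line 8 remove [xvmg] add [jjwyc,bob] -> 15 lines: ggytv bcul bdlhb vwm wov gdg jlm umnrr dazev jjwyc bob mvuu odzud wvalx hbfze
Hunk 4: at line 7 remove [dazev,jjwyc] add [efzeg,qwei] -> 15 lines: ggytv bcul bdlhb vwm wov gdg jlm umnrr efzeg qwei bob mvuu odzud wvalx hbfze
Final line 10: qwei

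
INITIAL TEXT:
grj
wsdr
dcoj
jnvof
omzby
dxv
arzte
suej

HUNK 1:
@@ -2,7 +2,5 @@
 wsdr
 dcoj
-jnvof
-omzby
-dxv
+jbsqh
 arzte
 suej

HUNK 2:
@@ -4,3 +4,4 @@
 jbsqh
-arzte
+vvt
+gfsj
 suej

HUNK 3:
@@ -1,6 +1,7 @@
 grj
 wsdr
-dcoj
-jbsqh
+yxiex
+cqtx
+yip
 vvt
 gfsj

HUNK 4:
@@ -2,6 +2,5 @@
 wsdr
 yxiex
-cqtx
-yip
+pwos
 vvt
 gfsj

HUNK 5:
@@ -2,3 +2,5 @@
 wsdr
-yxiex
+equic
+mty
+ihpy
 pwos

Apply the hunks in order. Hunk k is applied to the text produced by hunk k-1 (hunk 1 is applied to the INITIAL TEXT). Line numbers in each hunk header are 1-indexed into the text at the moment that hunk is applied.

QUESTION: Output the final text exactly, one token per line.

Answer: grj
wsdr
equic
mty
ihpy
pwos
vvt
gfsj
suej

Derivation:
Hunk 1: at line 2 remove [jnvof,omzby,dxv] add [jbsqh] -> 6 lines: grj wsdr dcoj jbsqh arzte suej
Hunk 2: at line 4 remove [arzte] add [vvt,gfsj] -> 7 lines: grj wsdr dcoj jbsqh vvt gfsj suej
Hunk 3: at line 1 remove [dcoj,jbsqh] add [yxiex,cqtx,yip] -> 8 lines: grj wsdr yxiex cqtx yip vvt gfsj suej
Hunk 4: at line 2 remove [cqtx,yip] add [pwos] -> 7 lines: grj wsdr yxiex pwos vvt gfsj suej
Hunk 5: at line 2 remove [yxiex] add [equic,mty,ihpy] -> 9 lines: grj wsdr equic mty ihpy pwos vvt gfsj suej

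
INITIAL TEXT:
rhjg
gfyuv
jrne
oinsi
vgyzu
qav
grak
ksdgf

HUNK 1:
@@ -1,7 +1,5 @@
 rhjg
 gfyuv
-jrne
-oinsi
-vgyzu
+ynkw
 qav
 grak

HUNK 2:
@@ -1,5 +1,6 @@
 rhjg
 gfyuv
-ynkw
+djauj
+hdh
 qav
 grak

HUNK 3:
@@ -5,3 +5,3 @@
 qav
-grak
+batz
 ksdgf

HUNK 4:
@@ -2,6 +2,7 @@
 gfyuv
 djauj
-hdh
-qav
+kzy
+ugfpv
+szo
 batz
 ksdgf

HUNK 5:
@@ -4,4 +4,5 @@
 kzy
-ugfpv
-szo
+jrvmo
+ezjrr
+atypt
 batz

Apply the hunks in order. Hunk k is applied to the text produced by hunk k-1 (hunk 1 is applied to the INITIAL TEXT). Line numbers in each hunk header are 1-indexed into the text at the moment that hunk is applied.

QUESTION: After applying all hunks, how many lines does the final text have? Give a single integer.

Hunk 1: at line 1 remove [jrne,oinsi,vgyzu] add [ynkw] -> 6 lines: rhjg gfyuv ynkw qav grak ksdgf
Hunk 2: at line 1 remove [ynkw] add [djauj,hdh] -> 7 lines: rhjg gfyuv djauj hdh qav grak ksdgf
Hunk 3: at line 5 remove [grak] add [batz] -> 7 lines: rhjg gfyuv djauj hdh qav batz ksdgf
Hunk 4: at line 2 remove [hdh,qav] add [kzy,ugfpv,szo] -> 8 lines: rhjg gfyuv djauj kzy ugfpv szo batz ksdgf
Hunk 5: at line 4 remove [ugfpv,szo] add [jrvmo,ezjrr,atypt] -> 9 lines: rhjg gfyuv djauj kzy jrvmo ezjrr atypt batz ksdgf
Final line count: 9

Answer: 9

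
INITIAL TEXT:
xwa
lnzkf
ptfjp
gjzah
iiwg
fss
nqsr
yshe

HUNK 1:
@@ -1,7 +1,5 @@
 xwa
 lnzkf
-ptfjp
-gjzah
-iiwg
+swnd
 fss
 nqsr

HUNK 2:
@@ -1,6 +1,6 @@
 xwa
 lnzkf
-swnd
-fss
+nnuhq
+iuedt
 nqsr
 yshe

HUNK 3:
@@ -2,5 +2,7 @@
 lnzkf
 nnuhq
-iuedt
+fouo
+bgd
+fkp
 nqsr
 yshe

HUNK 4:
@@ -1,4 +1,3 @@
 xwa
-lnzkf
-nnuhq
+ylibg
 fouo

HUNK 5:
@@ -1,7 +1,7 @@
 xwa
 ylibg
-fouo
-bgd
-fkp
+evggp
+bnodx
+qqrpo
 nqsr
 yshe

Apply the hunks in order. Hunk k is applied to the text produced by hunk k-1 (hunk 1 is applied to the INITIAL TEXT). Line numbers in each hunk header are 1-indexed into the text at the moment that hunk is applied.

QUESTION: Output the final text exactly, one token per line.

Hunk 1: at line 1 remove [ptfjp,gjzah,iiwg] add [swnd] -> 6 lines: xwa lnzkf swnd fss nqsr yshe
Hunk 2: at line 1 remove [swnd,fss] add [nnuhq,iuedt] -> 6 lines: xwa lnzkf nnuhq iuedt nqsr yshe
Hunk 3: at line 2 remove [iuedt] add [fouo,bgd,fkp] -> 8 lines: xwa lnzkf nnuhq fouo bgd fkp nqsr yshe
Hunk 4: at line 1 remove [lnzkf,nnuhq] add [ylibg] -> 7 lines: xwa ylibg fouo bgd fkp nqsr yshe
Hunk 5: at line 1 remove [fouo,bgd,fkp] add [evggp,bnodx,qqrpo] -> 7 lines: xwa ylibg evggp bnodx qqrpo nqsr yshe

Answer: xwa
ylibg
evggp
bnodx
qqrpo
nqsr
yshe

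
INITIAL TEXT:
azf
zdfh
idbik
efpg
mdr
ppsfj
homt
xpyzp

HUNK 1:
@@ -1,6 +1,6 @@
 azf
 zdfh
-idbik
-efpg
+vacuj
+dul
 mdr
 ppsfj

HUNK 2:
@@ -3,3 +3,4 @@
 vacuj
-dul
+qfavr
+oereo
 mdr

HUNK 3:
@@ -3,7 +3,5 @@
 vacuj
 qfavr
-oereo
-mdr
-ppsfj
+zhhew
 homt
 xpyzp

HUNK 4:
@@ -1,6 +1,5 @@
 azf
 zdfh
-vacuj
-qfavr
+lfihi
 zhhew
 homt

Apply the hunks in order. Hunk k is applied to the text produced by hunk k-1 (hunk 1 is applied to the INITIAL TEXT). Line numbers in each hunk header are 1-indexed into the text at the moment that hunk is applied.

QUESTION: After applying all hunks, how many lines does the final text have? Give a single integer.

Hunk 1: at line 1 remove [idbik,efpg] add [vacuj,dul] -> 8 lines: azf zdfh vacuj dul mdr ppsfj homt xpyzp
Hunk 2: at line 3 remove [dul] add [qfavr,oereo] -> 9 lines: azf zdfh vacuj qfavr oereo mdr ppsfj homt xpyzp
Hunk 3: at line 3 remove [oereo,mdr,ppsfj] add [zhhew] -> 7 lines: azf zdfh vacuj qfavr zhhew homt xpyzp
Hunk 4: at line 1 remove [vacuj,qfavr] add [lfihi] -> 6 lines: azf zdfh lfihi zhhew homt xpyzp
Final line count: 6

Answer: 6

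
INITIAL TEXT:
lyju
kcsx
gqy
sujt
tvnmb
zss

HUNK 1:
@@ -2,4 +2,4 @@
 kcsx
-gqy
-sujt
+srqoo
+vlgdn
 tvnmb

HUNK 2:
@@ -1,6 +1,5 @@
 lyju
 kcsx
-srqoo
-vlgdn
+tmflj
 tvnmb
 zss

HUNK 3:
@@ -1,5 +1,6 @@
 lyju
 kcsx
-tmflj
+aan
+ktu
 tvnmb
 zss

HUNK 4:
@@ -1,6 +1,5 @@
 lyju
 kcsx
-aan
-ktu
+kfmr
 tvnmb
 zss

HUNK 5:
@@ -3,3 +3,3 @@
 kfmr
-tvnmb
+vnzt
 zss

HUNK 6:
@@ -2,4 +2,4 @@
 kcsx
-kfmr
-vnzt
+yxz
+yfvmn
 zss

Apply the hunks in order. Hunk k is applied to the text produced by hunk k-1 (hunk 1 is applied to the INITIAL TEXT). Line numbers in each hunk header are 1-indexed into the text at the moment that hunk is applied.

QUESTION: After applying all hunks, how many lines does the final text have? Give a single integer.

Hunk 1: at line 2 remove [gqy,sujt] add [srqoo,vlgdn] -> 6 lines: lyju kcsx srqoo vlgdn tvnmb zss
Hunk 2: at line 1 remove [srqoo,vlgdn] add [tmflj] -> 5 lines: lyju kcsx tmflj tvnmb zss
Hunk 3: at line 1 remove [tmflj] add [aan,ktu] -> 6 lines: lyju kcsx aan ktu tvnmb zss
Hunk 4: at line 1 remove [aan,ktu] add [kfmr] -> 5 lines: lyju kcsx kfmr tvnmb zss
Hunk 5: at line 3 remove [tvnmb] add [vnzt] -> 5 lines: lyju kcsx kfmr vnzt zss
Hunk 6: at line 2 remove [kfmr,vnzt] add [yxz,yfvmn] -> 5 lines: lyju kcsx yxz yfvmn zss
Final line count: 5

Answer: 5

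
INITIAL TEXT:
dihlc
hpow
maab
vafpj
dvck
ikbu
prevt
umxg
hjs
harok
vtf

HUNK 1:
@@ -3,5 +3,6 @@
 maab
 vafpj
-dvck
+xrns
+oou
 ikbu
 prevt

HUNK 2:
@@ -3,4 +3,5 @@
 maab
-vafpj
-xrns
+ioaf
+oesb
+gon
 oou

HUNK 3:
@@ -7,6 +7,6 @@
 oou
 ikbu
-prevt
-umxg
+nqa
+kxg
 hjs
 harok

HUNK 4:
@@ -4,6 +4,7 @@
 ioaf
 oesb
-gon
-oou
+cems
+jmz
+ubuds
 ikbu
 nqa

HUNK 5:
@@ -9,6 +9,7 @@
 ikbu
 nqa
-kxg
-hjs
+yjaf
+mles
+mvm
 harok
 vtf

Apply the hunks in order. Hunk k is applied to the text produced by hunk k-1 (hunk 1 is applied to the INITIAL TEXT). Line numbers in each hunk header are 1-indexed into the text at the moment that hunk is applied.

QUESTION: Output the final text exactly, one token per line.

Answer: dihlc
hpow
maab
ioaf
oesb
cems
jmz
ubuds
ikbu
nqa
yjaf
mles
mvm
harok
vtf

Derivation:
Hunk 1: at line 3 remove [dvck] add [xrns,oou] -> 12 lines: dihlc hpow maab vafpj xrns oou ikbu prevt umxg hjs harok vtf
Hunk 2: at line 3 remove [vafpj,xrns] add [ioaf,oesb,gon] -> 13 lines: dihlc hpow maab ioaf oesb gon oou ikbu prevt umxg hjs harok vtf
Hunk 3: at line 7 remove [prevt,umxg] add [nqa,kxg] -> 13 lines: dihlc hpow maab ioaf oesb gon oou ikbu nqa kxg hjs harok vtf
Hunk 4: at line 4 remove [gon,oou] add [cems,jmz,ubuds] -> 14 lines: dihlc hpow maab ioaf oesb cems jmz ubuds ikbu nqa kxg hjs harok vtf
Hunk 5: at line 9 remove [kxg,hjs] add [yjaf,mles,mvm] -> 15 lines: dihlc hpow maab ioaf oesb cems jmz ubuds ikbu nqa yjaf mles mvm harok vtf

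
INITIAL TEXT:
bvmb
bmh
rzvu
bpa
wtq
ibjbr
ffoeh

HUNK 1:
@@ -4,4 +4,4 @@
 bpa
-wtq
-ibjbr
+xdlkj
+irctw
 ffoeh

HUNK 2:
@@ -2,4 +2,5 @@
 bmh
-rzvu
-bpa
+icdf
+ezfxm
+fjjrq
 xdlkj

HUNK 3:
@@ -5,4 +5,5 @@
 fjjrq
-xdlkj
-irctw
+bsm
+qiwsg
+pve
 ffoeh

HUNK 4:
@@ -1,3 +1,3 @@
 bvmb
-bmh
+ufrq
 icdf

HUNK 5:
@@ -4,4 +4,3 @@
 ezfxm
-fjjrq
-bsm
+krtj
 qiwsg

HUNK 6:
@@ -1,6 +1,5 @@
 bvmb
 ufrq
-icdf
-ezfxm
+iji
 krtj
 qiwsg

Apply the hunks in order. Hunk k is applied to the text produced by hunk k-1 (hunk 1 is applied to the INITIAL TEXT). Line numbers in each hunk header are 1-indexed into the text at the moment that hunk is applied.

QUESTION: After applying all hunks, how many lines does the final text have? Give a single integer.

Answer: 7

Derivation:
Hunk 1: at line 4 remove [wtq,ibjbr] add [xdlkj,irctw] -> 7 lines: bvmb bmh rzvu bpa xdlkj irctw ffoeh
Hunk 2: at line 2 remove [rzvu,bpa] add [icdf,ezfxm,fjjrq] -> 8 lines: bvmb bmh icdf ezfxm fjjrq xdlkj irctw ffoeh
Hunk 3: at line 5 remove [xdlkj,irctw] add [bsm,qiwsg,pve] -> 9 lines: bvmb bmh icdf ezfxm fjjrq bsm qiwsg pve ffoeh
Hunk 4: at line 1 remove [bmh] add [ufrq] -> 9 lines: bvmb ufrq icdf ezfxm fjjrq bsm qiwsg pve ffoeh
Hunk 5: at line 4 remove [fjjrq,bsm] add [krtj] -> 8 lines: bvmb ufrq icdf ezfxm krtj qiwsg pve ffoeh
Hunk 6: at line 1 remove [icdf,ezfxm] add [iji] -> 7 lines: bvmb ufrq iji krtj qiwsg pve ffoeh
Final line count: 7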